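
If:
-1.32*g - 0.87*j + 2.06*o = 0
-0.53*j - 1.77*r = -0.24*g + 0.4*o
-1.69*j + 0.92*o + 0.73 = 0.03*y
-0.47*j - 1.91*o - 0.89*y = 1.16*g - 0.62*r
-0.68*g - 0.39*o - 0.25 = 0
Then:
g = -0.34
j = 0.40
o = -0.05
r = -0.16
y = 0.23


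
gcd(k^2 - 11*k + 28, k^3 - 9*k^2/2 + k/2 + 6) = k - 4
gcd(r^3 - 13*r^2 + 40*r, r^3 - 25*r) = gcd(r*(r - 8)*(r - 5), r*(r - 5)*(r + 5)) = r^2 - 5*r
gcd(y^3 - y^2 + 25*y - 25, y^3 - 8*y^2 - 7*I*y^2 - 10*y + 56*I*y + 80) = y - 5*I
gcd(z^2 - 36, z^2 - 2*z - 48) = z + 6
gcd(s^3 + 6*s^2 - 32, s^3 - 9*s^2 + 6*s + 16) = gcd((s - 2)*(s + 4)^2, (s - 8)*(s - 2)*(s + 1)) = s - 2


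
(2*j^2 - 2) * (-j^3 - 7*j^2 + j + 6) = -2*j^5 - 14*j^4 + 4*j^3 + 26*j^2 - 2*j - 12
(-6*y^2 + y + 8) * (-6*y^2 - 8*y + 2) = 36*y^4 + 42*y^3 - 68*y^2 - 62*y + 16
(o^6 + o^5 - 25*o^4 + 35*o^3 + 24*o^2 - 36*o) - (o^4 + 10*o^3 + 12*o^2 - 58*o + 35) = o^6 + o^5 - 26*o^4 + 25*o^3 + 12*o^2 + 22*o - 35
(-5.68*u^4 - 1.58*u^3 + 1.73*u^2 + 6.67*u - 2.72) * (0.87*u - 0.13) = -4.9416*u^5 - 0.6362*u^4 + 1.7105*u^3 + 5.578*u^2 - 3.2335*u + 0.3536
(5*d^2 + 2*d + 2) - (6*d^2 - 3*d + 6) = -d^2 + 5*d - 4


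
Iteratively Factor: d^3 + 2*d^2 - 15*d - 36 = (d + 3)*(d^2 - d - 12) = (d - 4)*(d + 3)*(d + 3)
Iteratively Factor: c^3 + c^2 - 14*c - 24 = (c + 3)*(c^2 - 2*c - 8) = (c - 4)*(c + 3)*(c + 2)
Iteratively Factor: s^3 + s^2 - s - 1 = (s + 1)*(s^2 - 1) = (s + 1)^2*(s - 1)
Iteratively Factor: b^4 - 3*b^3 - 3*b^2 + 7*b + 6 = (b - 3)*(b^3 - 3*b - 2) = (b - 3)*(b - 2)*(b^2 + 2*b + 1) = (b - 3)*(b - 2)*(b + 1)*(b + 1)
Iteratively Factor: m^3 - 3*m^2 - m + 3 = (m - 3)*(m^2 - 1) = (m - 3)*(m - 1)*(m + 1)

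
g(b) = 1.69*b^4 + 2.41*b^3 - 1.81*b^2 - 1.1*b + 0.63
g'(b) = 6.76*b^3 + 7.23*b^2 - 3.62*b - 1.1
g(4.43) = 820.64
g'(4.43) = 712.45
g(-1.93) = 2.13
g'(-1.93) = -15.78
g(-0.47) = 0.58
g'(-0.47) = 1.50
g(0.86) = 0.80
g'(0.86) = 5.43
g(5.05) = 1358.43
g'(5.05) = 1035.61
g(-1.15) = -1.21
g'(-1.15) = 2.34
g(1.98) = 36.04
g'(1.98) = 72.55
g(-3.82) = 203.94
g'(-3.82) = -258.59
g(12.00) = 38935.11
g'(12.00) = 12677.86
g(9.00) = 12689.10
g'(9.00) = 5479.99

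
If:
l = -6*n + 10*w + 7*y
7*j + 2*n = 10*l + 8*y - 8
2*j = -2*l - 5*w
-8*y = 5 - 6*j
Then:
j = 4*y/3 + 5/6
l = 17*y/105 + 229/210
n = y/7 - 41/28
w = -314*y/525 - 404/525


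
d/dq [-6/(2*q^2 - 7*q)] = 6*(4*q - 7)/(q^2*(2*q - 7)^2)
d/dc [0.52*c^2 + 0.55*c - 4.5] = 1.04*c + 0.55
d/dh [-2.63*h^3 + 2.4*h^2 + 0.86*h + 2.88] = -7.89*h^2 + 4.8*h + 0.86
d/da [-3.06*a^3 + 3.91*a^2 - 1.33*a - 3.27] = -9.18*a^2 + 7.82*a - 1.33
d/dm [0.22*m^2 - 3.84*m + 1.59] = 0.44*m - 3.84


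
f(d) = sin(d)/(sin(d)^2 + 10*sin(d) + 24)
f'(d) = (-2*sin(d)*cos(d) - 10*cos(d))*sin(d)/(sin(d)^2 + 10*sin(d) + 24)^2 + cos(d)/(sin(d)^2 + 10*sin(d) + 24) = (cos(d)^2 + 23)*cos(d)/((sin(d) + 4)^2*(sin(d) + 6)^2)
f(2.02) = 0.03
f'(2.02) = -0.01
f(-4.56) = 0.03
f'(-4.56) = -0.00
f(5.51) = -0.04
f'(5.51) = 0.05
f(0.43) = 0.01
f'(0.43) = 0.03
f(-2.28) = -0.04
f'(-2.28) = -0.05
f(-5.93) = 0.01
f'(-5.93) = 0.03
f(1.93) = 0.03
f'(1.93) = -0.01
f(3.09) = 0.00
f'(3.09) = -0.04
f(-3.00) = -0.00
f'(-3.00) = -0.05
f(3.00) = 0.01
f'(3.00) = -0.04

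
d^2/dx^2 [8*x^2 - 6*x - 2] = 16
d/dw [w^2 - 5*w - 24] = 2*w - 5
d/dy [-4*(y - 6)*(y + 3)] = 12 - 8*y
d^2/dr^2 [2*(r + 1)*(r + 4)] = 4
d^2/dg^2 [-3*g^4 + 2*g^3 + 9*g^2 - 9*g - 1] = -36*g^2 + 12*g + 18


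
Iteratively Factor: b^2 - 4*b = (b - 4)*(b)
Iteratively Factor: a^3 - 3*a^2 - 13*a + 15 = (a + 3)*(a^2 - 6*a + 5) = (a - 5)*(a + 3)*(a - 1)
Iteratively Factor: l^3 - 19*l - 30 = (l + 2)*(l^2 - 2*l - 15) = (l - 5)*(l + 2)*(l + 3)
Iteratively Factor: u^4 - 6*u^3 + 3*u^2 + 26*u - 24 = (u + 2)*(u^3 - 8*u^2 + 19*u - 12) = (u - 3)*(u + 2)*(u^2 - 5*u + 4) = (u - 3)*(u - 1)*(u + 2)*(u - 4)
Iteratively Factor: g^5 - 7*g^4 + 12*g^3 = (g)*(g^4 - 7*g^3 + 12*g^2) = g*(g - 3)*(g^3 - 4*g^2) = g^2*(g - 3)*(g^2 - 4*g) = g^3*(g - 3)*(g - 4)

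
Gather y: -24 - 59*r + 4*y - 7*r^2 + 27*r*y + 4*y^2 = -7*r^2 - 59*r + 4*y^2 + y*(27*r + 4) - 24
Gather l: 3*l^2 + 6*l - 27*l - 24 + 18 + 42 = 3*l^2 - 21*l + 36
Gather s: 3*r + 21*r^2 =21*r^2 + 3*r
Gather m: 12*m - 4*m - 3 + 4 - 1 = 8*m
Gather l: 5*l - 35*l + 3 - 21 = -30*l - 18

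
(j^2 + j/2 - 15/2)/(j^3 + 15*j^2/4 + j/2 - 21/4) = 2*(2*j - 5)/(4*j^2 + 3*j - 7)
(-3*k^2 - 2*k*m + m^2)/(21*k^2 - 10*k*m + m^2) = (-k - m)/(7*k - m)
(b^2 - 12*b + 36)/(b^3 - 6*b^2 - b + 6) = (b - 6)/(b^2 - 1)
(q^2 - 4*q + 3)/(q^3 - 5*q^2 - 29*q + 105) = (q - 1)/(q^2 - 2*q - 35)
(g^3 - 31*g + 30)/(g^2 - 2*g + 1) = (g^2 + g - 30)/(g - 1)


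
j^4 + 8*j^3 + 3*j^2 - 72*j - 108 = (j - 3)*(j + 2)*(j + 3)*(j + 6)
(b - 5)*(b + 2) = b^2 - 3*b - 10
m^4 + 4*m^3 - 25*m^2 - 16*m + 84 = (m - 3)*(m - 2)*(m + 2)*(m + 7)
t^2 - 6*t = t*(t - 6)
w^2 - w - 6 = (w - 3)*(w + 2)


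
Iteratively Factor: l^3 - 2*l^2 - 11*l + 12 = (l - 1)*(l^2 - l - 12) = (l - 1)*(l + 3)*(l - 4)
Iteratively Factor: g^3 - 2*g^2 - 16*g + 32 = (g + 4)*(g^2 - 6*g + 8) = (g - 2)*(g + 4)*(g - 4)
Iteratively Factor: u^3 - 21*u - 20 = (u + 1)*(u^2 - u - 20) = (u + 1)*(u + 4)*(u - 5)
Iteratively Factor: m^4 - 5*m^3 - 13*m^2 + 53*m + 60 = (m + 1)*(m^3 - 6*m^2 - 7*m + 60) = (m - 4)*(m + 1)*(m^2 - 2*m - 15) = (m - 4)*(m + 1)*(m + 3)*(m - 5)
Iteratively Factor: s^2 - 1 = (s - 1)*(s + 1)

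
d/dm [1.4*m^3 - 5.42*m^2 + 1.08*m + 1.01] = 4.2*m^2 - 10.84*m + 1.08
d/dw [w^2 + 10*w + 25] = 2*w + 10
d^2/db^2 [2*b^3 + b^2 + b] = 12*b + 2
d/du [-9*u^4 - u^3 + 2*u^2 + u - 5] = -36*u^3 - 3*u^2 + 4*u + 1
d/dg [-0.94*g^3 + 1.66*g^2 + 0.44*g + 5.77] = -2.82*g^2 + 3.32*g + 0.44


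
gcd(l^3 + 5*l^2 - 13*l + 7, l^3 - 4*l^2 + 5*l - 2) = l^2 - 2*l + 1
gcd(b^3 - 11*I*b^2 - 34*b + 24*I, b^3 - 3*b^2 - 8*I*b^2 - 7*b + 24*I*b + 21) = b - I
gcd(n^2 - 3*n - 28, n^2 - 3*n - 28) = n^2 - 3*n - 28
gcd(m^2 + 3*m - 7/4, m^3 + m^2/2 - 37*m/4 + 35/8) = m^2 + 3*m - 7/4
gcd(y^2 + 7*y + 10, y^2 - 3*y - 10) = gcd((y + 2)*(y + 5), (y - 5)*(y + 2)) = y + 2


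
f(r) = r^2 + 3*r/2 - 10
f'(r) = 2*r + 3/2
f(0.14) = -9.77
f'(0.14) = 1.78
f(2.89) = 2.69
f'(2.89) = 7.28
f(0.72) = -8.40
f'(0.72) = 2.94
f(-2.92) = -5.85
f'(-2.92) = -4.34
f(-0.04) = -10.06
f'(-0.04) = 1.42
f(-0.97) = -10.51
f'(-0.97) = -0.44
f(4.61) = 18.17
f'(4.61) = 10.72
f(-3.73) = -1.68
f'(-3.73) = -5.96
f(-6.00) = 17.00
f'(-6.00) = -10.50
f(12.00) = 152.00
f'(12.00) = 25.50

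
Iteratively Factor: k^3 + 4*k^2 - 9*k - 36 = (k + 4)*(k^2 - 9) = (k - 3)*(k + 4)*(k + 3)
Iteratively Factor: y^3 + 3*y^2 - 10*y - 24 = (y + 2)*(y^2 + y - 12) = (y + 2)*(y + 4)*(y - 3)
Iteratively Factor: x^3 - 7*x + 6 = (x - 2)*(x^2 + 2*x - 3) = (x - 2)*(x + 3)*(x - 1)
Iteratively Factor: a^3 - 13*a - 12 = (a + 1)*(a^2 - a - 12) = (a - 4)*(a + 1)*(a + 3)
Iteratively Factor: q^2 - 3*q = (q)*(q - 3)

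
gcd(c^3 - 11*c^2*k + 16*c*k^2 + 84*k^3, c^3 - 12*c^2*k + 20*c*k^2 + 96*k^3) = c^2 - 4*c*k - 12*k^2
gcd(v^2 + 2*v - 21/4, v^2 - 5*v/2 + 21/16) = 1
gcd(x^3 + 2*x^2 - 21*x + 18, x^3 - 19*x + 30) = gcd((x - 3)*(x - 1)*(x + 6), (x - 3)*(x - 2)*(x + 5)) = x - 3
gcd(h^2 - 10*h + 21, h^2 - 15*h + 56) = h - 7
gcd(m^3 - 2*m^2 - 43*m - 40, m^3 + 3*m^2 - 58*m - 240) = m^2 - 3*m - 40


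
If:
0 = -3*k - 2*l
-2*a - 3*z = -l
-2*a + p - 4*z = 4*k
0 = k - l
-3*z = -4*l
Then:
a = 0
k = 0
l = 0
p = 0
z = 0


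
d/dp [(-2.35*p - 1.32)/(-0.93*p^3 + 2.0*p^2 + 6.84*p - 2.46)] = (-4.371*p^3 + 1.0172*p^2 + 5.28*p + 14.8098)/(0.8649*p^6 - 3.72*p^5 - 8.7224*p^4 + 31.9356*p^3 + 36.9456*p^2 - 33.6528*p + 6.0516)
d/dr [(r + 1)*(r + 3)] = 2*r + 4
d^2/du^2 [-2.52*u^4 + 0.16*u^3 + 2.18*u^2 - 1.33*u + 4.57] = -30.24*u^2 + 0.96*u + 4.36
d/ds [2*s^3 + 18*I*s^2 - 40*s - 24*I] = 6*s^2 + 36*I*s - 40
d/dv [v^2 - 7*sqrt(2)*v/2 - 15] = 2*v - 7*sqrt(2)/2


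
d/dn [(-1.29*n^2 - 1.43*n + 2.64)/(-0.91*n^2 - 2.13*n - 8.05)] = (1.4464*n^2 + 25.5738*n + 17.1347)/(0.8281*n^4 + 3.8766*n^3 + 19.1879*n^2 + 34.293*n + 64.8025)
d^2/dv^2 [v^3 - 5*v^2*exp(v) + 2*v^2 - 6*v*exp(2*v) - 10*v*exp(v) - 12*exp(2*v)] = -5*v^2*exp(v) - 24*v*exp(2*v) - 30*v*exp(v) + 6*v - 72*exp(2*v) - 30*exp(v) + 4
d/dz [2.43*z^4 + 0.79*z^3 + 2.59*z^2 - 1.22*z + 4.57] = 9.72*z^3 + 2.37*z^2 + 5.18*z - 1.22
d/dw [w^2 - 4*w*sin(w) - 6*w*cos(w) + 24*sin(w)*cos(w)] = 6*w*sin(w) - 4*w*cos(w) + 2*w - 4*sin(w) - 6*cos(w) + 24*cos(2*w)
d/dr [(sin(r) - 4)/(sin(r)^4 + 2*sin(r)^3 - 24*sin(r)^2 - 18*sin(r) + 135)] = 3*(-sin(r)^3 + sin(r)^2 + 19*sin(r) - 7)*cos(r)/((sin(r) - 3)^3*(sin(r) + 3)^2*(sin(r) + 5)^2)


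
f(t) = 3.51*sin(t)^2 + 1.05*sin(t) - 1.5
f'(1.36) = 1.66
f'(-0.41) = -1.60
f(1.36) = 2.88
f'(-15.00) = 2.67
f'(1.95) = -2.80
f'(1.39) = 1.43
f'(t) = 7.02*sin(t)*cos(t) + 1.05*cos(t) = (7.02*sin(t) + 1.05)*cos(t)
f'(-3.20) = -1.46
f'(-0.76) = -2.74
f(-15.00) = -0.70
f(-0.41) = -1.36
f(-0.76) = -0.56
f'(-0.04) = 0.77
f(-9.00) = -1.34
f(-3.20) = -1.43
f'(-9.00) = 1.68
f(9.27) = -1.25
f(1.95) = 2.50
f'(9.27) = -2.11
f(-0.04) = -1.54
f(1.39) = 2.93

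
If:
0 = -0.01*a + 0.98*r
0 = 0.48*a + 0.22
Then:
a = -0.46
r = -0.00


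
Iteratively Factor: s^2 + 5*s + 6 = (s + 3)*(s + 2)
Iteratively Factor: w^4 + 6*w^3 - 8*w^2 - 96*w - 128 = (w + 4)*(w^3 + 2*w^2 - 16*w - 32) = (w + 4)^2*(w^2 - 2*w - 8) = (w + 2)*(w + 4)^2*(w - 4)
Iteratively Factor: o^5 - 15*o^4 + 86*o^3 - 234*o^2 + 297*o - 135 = (o - 3)*(o^4 - 12*o^3 + 50*o^2 - 84*o + 45) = (o - 5)*(o - 3)*(o^3 - 7*o^2 + 15*o - 9) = (o - 5)*(o - 3)*(o - 1)*(o^2 - 6*o + 9) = (o - 5)*(o - 3)^2*(o - 1)*(o - 3)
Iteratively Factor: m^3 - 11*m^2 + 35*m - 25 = (m - 5)*(m^2 - 6*m + 5) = (m - 5)^2*(m - 1)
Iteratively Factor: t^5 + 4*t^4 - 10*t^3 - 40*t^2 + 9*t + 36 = (t + 1)*(t^4 + 3*t^3 - 13*t^2 - 27*t + 36) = (t - 3)*(t + 1)*(t^3 + 6*t^2 + 5*t - 12) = (t - 3)*(t + 1)*(t + 4)*(t^2 + 2*t - 3) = (t - 3)*(t - 1)*(t + 1)*(t + 4)*(t + 3)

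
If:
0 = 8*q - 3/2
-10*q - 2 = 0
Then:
No Solution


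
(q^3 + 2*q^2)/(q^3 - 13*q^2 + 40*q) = q*(q + 2)/(q^2 - 13*q + 40)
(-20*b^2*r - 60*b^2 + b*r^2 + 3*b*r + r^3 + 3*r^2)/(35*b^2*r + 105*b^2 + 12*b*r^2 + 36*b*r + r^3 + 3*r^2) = (-4*b + r)/(7*b + r)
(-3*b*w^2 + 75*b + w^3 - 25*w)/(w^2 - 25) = -3*b + w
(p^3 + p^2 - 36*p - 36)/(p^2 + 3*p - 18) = (p^2 - 5*p - 6)/(p - 3)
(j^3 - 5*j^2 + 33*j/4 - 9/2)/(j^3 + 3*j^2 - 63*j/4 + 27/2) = (j - 2)/(j + 6)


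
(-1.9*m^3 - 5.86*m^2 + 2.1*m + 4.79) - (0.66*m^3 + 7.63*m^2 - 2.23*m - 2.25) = -2.56*m^3 - 13.49*m^2 + 4.33*m + 7.04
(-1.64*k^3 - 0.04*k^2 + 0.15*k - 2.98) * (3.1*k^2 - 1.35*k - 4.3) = -5.084*k^5 + 2.09*k^4 + 7.571*k^3 - 9.2685*k^2 + 3.378*k + 12.814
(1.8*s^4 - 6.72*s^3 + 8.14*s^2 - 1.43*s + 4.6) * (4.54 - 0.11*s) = -0.198*s^5 + 8.9112*s^4 - 31.4042*s^3 + 37.1129*s^2 - 6.9982*s + 20.884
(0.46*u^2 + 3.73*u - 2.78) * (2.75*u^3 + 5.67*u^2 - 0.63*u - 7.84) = 1.265*u^5 + 12.8657*u^4 + 13.2143*u^3 - 21.7189*u^2 - 27.4918*u + 21.7952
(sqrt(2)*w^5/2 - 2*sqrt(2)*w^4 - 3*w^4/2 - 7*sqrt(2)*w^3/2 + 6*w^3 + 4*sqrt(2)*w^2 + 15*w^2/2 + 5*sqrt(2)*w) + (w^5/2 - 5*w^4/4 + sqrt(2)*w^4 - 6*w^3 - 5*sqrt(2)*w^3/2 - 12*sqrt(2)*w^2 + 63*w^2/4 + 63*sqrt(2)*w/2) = w^5/2 + sqrt(2)*w^5/2 - 11*w^4/4 - sqrt(2)*w^4 - 6*sqrt(2)*w^3 - 8*sqrt(2)*w^2 + 93*w^2/4 + 73*sqrt(2)*w/2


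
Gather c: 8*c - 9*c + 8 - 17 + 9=-c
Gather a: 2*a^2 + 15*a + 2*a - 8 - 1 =2*a^2 + 17*a - 9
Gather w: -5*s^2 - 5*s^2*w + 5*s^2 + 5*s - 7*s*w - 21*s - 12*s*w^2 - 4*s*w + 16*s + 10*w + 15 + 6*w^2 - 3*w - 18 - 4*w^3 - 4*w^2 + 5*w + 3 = -4*w^3 + w^2*(2 - 12*s) + w*(-5*s^2 - 11*s + 12)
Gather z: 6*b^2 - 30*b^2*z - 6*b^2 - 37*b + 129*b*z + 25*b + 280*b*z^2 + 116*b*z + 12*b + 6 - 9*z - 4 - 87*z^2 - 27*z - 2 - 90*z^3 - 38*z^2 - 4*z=-90*z^3 + z^2*(280*b - 125) + z*(-30*b^2 + 245*b - 40)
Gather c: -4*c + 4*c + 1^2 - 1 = 0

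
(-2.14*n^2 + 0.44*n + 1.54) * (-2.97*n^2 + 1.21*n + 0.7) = 6.3558*n^4 - 3.8962*n^3 - 5.5394*n^2 + 2.1714*n + 1.078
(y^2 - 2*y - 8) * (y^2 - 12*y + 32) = y^4 - 14*y^3 + 48*y^2 + 32*y - 256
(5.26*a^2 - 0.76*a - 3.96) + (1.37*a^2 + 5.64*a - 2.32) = 6.63*a^2 + 4.88*a - 6.28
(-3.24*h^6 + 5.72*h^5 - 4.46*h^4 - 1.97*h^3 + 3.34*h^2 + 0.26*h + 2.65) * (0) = 0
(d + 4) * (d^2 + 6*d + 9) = d^3 + 10*d^2 + 33*d + 36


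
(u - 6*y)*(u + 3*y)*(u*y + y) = u^3*y - 3*u^2*y^2 + u^2*y - 18*u*y^3 - 3*u*y^2 - 18*y^3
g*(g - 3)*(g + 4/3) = g^3 - 5*g^2/3 - 4*g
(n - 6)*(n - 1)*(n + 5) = n^3 - 2*n^2 - 29*n + 30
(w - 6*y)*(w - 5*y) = w^2 - 11*w*y + 30*y^2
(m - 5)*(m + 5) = m^2 - 25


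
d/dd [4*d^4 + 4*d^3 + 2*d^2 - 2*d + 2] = 16*d^3 + 12*d^2 + 4*d - 2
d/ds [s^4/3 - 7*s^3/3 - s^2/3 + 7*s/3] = 4*s^3/3 - 7*s^2 - 2*s/3 + 7/3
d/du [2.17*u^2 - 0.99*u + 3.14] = 4.34*u - 0.99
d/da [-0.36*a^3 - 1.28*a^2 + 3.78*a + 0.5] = -1.08*a^2 - 2.56*a + 3.78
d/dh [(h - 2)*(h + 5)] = 2*h + 3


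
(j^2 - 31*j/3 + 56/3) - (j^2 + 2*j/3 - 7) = 77/3 - 11*j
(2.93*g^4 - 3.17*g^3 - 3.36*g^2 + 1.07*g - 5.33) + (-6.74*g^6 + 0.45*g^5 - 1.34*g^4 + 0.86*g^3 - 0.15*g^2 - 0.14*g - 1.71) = -6.74*g^6 + 0.45*g^5 + 1.59*g^4 - 2.31*g^3 - 3.51*g^2 + 0.93*g - 7.04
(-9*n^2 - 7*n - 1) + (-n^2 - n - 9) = -10*n^2 - 8*n - 10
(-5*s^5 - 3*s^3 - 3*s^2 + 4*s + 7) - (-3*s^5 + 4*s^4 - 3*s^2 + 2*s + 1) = -2*s^5 - 4*s^4 - 3*s^3 + 2*s + 6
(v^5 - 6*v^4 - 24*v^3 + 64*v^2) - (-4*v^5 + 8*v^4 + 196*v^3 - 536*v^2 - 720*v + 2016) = 5*v^5 - 14*v^4 - 220*v^3 + 600*v^2 + 720*v - 2016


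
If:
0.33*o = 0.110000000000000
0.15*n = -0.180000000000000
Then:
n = -1.20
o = 0.33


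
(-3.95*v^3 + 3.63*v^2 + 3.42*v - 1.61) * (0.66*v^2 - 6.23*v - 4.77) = -2.607*v^5 + 27.0043*v^4 - 1.5162*v^3 - 39.6843*v^2 - 6.2831*v + 7.6797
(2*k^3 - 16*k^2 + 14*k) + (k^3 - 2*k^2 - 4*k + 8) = 3*k^3 - 18*k^2 + 10*k + 8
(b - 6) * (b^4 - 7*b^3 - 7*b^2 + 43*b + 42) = b^5 - 13*b^4 + 35*b^3 + 85*b^2 - 216*b - 252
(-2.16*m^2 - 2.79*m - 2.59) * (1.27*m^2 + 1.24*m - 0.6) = -2.7432*m^4 - 6.2217*m^3 - 5.4529*m^2 - 1.5376*m + 1.554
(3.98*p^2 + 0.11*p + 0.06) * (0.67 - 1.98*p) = -7.8804*p^3 + 2.4488*p^2 - 0.0451*p + 0.0402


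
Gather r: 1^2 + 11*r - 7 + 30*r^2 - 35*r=30*r^2 - 24*r - 6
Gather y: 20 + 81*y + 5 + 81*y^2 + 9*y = 81*y^2 + 90*y + 25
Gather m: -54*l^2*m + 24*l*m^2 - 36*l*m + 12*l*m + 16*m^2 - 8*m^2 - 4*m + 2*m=m^2*(24*l + 8) + m*(-54*l^2 - 24*l - 2)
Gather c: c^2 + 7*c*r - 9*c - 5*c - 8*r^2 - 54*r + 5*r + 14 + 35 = c^2 + c*(7*r - 14) - 8*r^2 - 49*r + 49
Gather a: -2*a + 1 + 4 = 5 - 2*a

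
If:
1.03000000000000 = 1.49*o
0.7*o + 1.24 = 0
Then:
No Solution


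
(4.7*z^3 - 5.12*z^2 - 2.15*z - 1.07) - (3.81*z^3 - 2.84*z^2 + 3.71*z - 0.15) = 0.89*z^3 - 2.28*z^2 - 5.86*z - 0.92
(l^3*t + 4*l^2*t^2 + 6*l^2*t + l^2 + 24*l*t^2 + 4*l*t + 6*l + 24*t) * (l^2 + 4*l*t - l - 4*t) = l^5*t + 8*l^4*t^2 + 5*l^4*t + l^4 + 16*l^3*t^3 + 40*l^3*t^2 + 2*l^3*t + 5*l^3 + 80*l^2*t^3 - 32*l^2*t^2 + 40*l^2*t - 6*l^2 - 96*l*t^3 + 80*l*t^2 - 48*l*t - 96*t^2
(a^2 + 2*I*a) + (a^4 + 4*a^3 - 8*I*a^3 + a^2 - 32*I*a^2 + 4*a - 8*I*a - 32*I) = a^4 + 4*a^3 - 8*I*a^3 + 2*a^2 - 32*I*a^2 + 4*a - 6*I*a - 32*I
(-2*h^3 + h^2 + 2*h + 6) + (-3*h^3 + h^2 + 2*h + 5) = -5*h^3 + 2*h^2 + 4*h + 11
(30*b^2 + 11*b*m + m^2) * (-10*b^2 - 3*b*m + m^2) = -300*b^4 - 200*b^3*m - 13*b^2*m^2 + 8*b*m^3 + m^4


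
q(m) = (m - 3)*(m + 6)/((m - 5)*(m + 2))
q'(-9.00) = -0.07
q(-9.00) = 0.37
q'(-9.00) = -0.07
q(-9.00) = 0.37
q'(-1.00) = -2.94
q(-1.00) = 3.33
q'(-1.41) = -8.28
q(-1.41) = 5.35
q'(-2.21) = -64.85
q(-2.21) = -13.04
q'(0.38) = -0.65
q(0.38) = 1.52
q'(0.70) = -0.56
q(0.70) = 1.33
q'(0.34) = -0.67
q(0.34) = 1.55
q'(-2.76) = -5.00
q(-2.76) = -3.16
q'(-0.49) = -1.36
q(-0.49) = 2.32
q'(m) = (m - 3)/((m - 5)*(m + 2)) - (m - 3)*(m + 6)/((m - 5)*(m + 2)^2) + (m + 6)/((m - 5)*(m + 2)) - (m - 3)*(m + 6)/((m - 5)^2*(m + 2)) = 2*(-3*m^2 + 8*m - 42)/(m^4 - 6*m^3 - 11*m^2 + 60*m + 100)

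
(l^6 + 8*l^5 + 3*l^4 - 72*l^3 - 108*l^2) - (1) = l^6 + 8*l^5 + 3*l^4 - 72*l^3 - 108*l^2 - 1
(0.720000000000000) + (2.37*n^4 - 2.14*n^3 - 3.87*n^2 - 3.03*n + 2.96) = 2.37*n^4 - 2.14*n^3 - 3.87*n^2 - 3.03*n + 3.68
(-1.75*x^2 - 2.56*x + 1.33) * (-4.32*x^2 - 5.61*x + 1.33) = 7.56*x^4 + 20.8767*x^3 + 6.2885*x^2 - 10.8661*x + 1.7689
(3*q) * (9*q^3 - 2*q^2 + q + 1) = 27*q^4 - 6*q^3 + 3*q^2 + 3*q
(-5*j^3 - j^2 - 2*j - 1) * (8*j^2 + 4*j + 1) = -40*j^5 - 28*j^4 - 25*j^3 - 17*j^2 - 6*j - 1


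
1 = 1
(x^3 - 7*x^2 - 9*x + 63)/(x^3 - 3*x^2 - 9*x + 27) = (x - 7)/(x - 3)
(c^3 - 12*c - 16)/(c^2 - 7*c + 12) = (c^2 + 4*c + 4)/(c - 3)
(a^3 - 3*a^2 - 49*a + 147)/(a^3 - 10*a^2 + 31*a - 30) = (a^2 - 49)/(a^2 - 7*a + 10)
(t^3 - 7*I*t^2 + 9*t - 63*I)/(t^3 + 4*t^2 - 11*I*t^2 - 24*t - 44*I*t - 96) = (t^2 - 4*I*t + 21)/(t^2 + t*(4 - 8*I) - 32*I)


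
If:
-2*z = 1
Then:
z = -1/2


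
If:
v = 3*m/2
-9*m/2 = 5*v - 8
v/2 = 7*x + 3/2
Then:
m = 2/3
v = 1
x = -1/7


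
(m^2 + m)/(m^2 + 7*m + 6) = m/(m + 6)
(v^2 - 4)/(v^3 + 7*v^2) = (v^2 - 4)/(v^2*(v + 7))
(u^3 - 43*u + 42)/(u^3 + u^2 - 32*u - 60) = (u^2 + 6*u - 7)/(u^2 + 7*u + 10)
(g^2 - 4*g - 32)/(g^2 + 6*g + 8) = (g - 8)/(g + 2)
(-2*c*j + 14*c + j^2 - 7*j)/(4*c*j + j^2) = (-2*c*j + 14*c + j^2 - 7*j)/(j*(4*c + j))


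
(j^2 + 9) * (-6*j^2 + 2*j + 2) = -6*j^4 + 2*j^3 - 52*j^2 + 18*j + 18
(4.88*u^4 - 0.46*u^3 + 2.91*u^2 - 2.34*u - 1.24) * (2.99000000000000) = 14.5912*u^4 - 1.3754*u^3 + 8.7009*u^2 - 6.9966*u - 3.7076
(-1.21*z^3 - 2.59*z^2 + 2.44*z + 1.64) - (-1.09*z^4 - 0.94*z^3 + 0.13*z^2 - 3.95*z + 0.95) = 1.09*z^4 - 0.27*z^3 - 2.72*z^2 + 6.39*z + 0.69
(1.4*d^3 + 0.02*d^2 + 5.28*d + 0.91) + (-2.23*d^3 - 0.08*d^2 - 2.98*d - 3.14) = -0.83*d^3 - 0.06*d^2 + 2.3*d - 2.23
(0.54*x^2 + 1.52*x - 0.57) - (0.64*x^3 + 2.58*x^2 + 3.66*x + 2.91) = -0.64*x^3 - 2.04*x^2 - 2.14*x - 3.48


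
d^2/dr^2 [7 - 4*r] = 0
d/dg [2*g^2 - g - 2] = 4*g - 1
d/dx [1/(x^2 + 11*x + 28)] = (-2*x - 11)/(x^2 + 11*x + 28)^2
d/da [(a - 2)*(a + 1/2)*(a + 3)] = 3*a^2 + 3*a - 11/2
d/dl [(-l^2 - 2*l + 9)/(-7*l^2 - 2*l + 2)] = 2*(-6*l^2 + 61*l + 7)/(49*l^4 + 28*l^3 - 24*l^2 - 8*l + 4)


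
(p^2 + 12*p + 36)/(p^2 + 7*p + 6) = (p + 6)/(p + 1)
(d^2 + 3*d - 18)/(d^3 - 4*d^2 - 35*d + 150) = (d - 3)/(d^2 - 10*d + 25)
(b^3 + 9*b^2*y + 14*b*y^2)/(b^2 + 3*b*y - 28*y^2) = b*(-b - 2*y)/(-b + 4*y)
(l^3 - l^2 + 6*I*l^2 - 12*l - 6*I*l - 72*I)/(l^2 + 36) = (l^2 - l - 12)/(l - 6*I)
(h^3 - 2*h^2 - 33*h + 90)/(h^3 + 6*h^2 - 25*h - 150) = (h - 3)/(h + 5)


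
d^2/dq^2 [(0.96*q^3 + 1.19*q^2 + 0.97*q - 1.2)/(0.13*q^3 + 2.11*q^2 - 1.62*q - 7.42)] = (5.55111512312578e-17*q^7 - 0.486434000000001*q^6 + 1.311414*q^5 + 13.968942*q^4 + 63.083382*q^3 + 161.711916*q^2 + 425.909868*q + 63.841216)/(0.002197*q^9 + 0.106977*q^8 + 1.654185*q^7 + 6.351541*q^6 - 32.825526*q^5 - 73.115382*q^4 + 169.398732*q^3 + 290.087868*q^2 - 267.574104*q - 408.518488)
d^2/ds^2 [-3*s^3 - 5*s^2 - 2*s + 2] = -18*s - 10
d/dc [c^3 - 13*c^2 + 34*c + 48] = 3*c^2 - 26*c + 34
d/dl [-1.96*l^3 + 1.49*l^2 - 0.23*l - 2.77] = -5.88*l^2 + 2.98*l - 0.23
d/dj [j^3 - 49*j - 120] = 3*j^2 - 49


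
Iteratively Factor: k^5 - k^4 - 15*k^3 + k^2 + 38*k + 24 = (k + 1)*(k^4 - 2*k^3 - 13*k^2 + 14*k + 24) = (k - 4)*(k + 1)*(k^3 + 2*k^2 - 5*k - 6) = (k - 4)*(k - 2)*(k + 1)*(k^2 + 4*k + 3) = (k - 4)*(k - 2)*(k + 1)*(k + 3)*(k + 1)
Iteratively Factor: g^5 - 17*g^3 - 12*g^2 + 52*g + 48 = (g - 2)*(g^4 + 2*g^3 - 13*g^2 - 38*g - 24) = (g - 2)*(g + 2)*(g^3 - 13*g - 12) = (g - 2)*(g + 2)*(g + 3)*(g^2 - 3*g - 4) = (g - 2)*(g + 1)*(g + 2)*(g + 3)*(g - 4)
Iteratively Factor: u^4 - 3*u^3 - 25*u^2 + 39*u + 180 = (u - 5)*(u^3 + 2*u^2 - 15*u - 36) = (u - 5)*(u + 3)*(u^2 - u - 12) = (u - 5)*(u + 3)^2*(u - 4)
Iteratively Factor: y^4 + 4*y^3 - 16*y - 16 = (y + 2)*(y^3 + 2*y^2 - 4*y - 8) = (y - 2)*(y + 2)*(y^2 + 4*y + 4) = (y - 2)*(y + 2)^2*(y + 2)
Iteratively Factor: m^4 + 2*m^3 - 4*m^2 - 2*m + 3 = (m + 1)*(m^3 + m^2 - 5*m + 3) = (m + 1)*(m + 3)*(m^2 - 2*m + 1) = (m - 1)*(m + 1)*(m + 3)*(m - 1)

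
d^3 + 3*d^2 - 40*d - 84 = (d - 6)*(d + 2)*(d + 7)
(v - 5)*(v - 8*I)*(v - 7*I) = v^3 - 5*v^2 - 15*I*v^2 - 56*v + 75*I*v + 280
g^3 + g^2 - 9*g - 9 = (g - 3)*(g + 1)*(g + 3)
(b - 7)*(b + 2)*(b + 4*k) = b^3 + 4*b^2*k - 5*b^2 - 20*b*k - 14*b - 56*k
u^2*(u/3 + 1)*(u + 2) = u^4/3 + 5*u^3/3 + 2*u^2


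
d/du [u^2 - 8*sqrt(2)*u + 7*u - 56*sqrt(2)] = 2*u - 8*sqrt(2) + 7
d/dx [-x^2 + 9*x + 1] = 9 - 2*x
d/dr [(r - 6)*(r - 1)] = 2*r - 7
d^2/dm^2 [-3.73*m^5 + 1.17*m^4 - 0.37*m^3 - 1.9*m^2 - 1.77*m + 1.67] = -74.6*m^3 + 14.04*m^2 - 2.22*m - 3.8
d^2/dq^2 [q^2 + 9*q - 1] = 2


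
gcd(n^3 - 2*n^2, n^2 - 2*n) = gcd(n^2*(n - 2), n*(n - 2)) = n^2 - 2*n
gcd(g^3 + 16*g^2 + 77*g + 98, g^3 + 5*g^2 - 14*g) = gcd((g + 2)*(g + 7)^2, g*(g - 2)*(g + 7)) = g + 7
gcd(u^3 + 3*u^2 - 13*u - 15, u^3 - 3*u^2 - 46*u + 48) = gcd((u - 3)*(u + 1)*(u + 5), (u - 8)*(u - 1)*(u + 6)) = 1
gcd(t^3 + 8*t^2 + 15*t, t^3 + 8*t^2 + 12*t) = t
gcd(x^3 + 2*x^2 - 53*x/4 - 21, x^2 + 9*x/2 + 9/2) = x + 3/2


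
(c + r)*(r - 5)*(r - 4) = c*r^2 - 9*c*r + 20*c + r^3 - 9*r^2 + 20*r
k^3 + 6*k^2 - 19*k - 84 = (k - 4)*(k + 3)*(k + 7)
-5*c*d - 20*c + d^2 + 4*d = (-5*c + d)*(d + 4)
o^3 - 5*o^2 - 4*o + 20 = (o - 5)*(o - 2)*(o + 2)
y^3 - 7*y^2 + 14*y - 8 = (y - 4)*(y - 2)*(y - 1)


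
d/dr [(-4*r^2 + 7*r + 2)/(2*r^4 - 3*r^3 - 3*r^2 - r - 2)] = (16*r^5 - 54*r^4 + 26*r^3 + 43*r^2 + 28*r - 12)/(4*r^8 - 12*r^7 - 3*r^6 + 14*r^5 + 7*r^4 + 18*r^3 + 13*r^2 + 4*r + 4)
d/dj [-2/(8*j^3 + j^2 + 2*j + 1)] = 4*(12*j^2 + j + 1)/(8*j^3 + j^2 + 2*j + 1)^2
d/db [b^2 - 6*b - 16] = 2*b - 6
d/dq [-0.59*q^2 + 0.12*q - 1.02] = 0.12 - 1.18*q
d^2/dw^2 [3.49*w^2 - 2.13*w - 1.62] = 6.98000000000000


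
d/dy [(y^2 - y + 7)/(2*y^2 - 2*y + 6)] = (2 - 4*y)/(y^2 - y + 3)^2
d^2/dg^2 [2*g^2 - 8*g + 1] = 4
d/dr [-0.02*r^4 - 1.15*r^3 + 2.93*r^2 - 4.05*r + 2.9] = -0.08*r^3 - 3.45*r^2 + 5.86*r - 4.05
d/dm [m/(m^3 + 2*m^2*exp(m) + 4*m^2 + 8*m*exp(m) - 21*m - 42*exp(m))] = (m^3 + 2*m^2*exp(m) + 4*m^2 - m*(2*m^2*exp(m) + 3*m^2 + 12*m*exp(m) + 8*m - 34*exp(m) - 21) + 8*m*exp(m) - 21*m - 42*exp(m))/(m^3 + 2*m^2*exp(m) + 4*m^2 + 8*m*exp(m) - 21*m - 42*exp(m))^2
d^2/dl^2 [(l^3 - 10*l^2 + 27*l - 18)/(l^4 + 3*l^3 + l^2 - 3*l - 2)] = 2*(l^4 - 29*l^3 + 42*l^2 + 388*l + 400)/(l^7 + 10*l^6 + 42*l^5 + 96*l^4 + 129*l^3 + 102*l^2 + 44*l + 8)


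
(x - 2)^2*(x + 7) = x^3 + 3*x^2 - 24*x + 28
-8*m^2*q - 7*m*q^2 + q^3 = q*(-8*m + q)*(m + q)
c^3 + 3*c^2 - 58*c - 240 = (c - 8)*(c + 5)*(c + 6)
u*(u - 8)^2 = u^3 - 16*u^2 + 64*u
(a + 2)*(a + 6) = a^2 + 8*a + 12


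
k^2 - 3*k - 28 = (k - 7)*(k + 4)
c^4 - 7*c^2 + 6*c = c*(c - 2)*(c - 1)*(c + 3)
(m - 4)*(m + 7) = m^2 + 3*m - 28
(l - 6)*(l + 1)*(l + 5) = l^3 - 31*l - 30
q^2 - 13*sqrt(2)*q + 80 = (q - 8*sqrt(2))*(q - 5*sqrt(2))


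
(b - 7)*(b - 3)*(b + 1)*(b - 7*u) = b^4 - 7*b^3*u - 9*b^3 + 63*b^2*u + 11*b^2 - 77*b*u + 21*b - 147*u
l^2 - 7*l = l*(l - 7)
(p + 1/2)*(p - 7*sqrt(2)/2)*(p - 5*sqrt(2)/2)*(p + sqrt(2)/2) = p^4 - 11*sqrt(2)*p^3/2 + p^3/2 - 11*sqrt(2)*p^2/4 + 23*p^2/2 + 23*p/4 + 35*sqrt(2)*p/4 + 35*sqrt(2)/8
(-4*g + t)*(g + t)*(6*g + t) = -24*g^3 - 22*g^2*t + 3*g*t^2 + t^3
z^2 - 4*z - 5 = (z - 5)*(z + 1)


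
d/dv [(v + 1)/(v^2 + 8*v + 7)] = -1/(v^2 + 14*v + 49)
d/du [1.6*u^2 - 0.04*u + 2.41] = 3.2*u - 0.04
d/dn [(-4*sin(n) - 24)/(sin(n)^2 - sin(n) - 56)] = 4*(sin(n)^2 + 12*sin(n) + 50)*cos(n)/(sin(n) + cos(n)^2 + 55)^2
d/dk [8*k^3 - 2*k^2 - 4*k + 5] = 24*k^2 - 4*k - 4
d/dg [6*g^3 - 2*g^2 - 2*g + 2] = 18*g^2 - 4*g - 2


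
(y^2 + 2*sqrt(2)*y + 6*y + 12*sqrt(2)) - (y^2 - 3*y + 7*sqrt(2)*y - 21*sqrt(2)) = -5*sqrt(2)*y + 9*y + 33*sqrt(2)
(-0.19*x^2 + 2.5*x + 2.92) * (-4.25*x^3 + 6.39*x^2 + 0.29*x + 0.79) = 0.8075*x^5 - 11.8391*x^4 + 3.5099*x^3 + 19.2337*x^2 + 2.8218*x + 2.3068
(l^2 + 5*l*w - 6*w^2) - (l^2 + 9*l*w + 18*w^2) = -4*l*w - 24*w^2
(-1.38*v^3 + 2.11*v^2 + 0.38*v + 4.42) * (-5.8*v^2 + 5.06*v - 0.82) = 8.004*v^5 - 19.2208*v^4 + 9.6042*v^3 - 25.4434*v^2 + 22.0536*v - 3.6244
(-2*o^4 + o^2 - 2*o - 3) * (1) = -2*o^4 + o^2 - 2*o - 3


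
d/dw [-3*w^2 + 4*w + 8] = 4 - 6*w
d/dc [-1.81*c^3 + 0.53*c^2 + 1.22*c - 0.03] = -5.43*c^2 + 1.06*c + 1.22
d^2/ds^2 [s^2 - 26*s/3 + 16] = 2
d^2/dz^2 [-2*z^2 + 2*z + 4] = -4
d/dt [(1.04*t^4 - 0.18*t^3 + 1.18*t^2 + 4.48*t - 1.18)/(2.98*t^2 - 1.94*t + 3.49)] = (6.1984*t^5 - 6.5892*t^4 + 15.2168*t^3 - 17.5242*t^2 + 15.2692*t + 13.346)/(8.8804*t^4 - 11.5624*t^3 + 24.564*t^2 - 13.5412*t + 12.1801)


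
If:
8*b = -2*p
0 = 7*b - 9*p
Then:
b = 0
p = 0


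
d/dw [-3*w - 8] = -3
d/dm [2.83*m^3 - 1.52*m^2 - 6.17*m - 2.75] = 8.49*m^2 - 3.04*m - 6.17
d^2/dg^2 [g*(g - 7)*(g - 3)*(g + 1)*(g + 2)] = 20*g^3 - 84*g^2 - 42*g + 86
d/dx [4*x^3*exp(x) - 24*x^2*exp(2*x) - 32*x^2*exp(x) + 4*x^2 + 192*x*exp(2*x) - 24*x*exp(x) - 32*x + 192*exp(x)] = 4*x^3*exp(x) - 48*x^2*exp(2*x) - 20*x^2*exp(x) + 336*x*exp(2*x) - 88*x*exp(x) + 8*x + 192*exp(2*x) + 168*exp(x) - 32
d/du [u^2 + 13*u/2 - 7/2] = 2*u + 13/2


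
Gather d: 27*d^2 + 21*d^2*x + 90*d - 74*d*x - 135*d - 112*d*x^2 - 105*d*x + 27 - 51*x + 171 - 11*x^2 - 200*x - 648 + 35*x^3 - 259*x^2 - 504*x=d^2*(21*x + 27) + d*(-112*x^2 - 179*x - 45) + 35*x^3 - 270*x^2 - 755*x - 450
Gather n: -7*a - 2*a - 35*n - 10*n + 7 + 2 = -9*a - 45*n + 9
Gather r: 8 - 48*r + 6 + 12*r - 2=12 - 36*r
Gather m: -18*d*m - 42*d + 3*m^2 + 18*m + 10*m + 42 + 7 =-42*d + 3*m^2 + m*(28 - 18*d) + 49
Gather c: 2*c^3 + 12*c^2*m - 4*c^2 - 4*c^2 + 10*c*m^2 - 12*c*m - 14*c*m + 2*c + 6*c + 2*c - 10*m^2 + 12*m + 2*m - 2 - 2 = 2*c^3 + c^2*(12*m - 8) + c*(10*m^2 - 26*m + 10) - 10*m^2 + 14*m - 4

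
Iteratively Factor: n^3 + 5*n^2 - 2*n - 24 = (n + 3)*(n^2 + 2*n - 8) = (n + 3)*(n + 4)*(n - 2)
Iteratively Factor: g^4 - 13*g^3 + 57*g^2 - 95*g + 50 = (g - 5)*(g^3 - 8*g^2 + 17*g - 10) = (g - 5)*(g - 1)*(g^2 - 7*g + 10) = (g - 5)*(g - 2)*(g - 1)*(g - 5)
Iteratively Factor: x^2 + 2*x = (x + 2)*(x)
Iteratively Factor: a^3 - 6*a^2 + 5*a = (a)*(a^2 - 6*a + 5) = a*(a - 1)*(a - 5)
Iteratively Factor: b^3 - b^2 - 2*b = (b - 2)*(b^2 + b) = b*(b - 2)*(b + 1)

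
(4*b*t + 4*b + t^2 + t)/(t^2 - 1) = (4*b + t)/(t - 1)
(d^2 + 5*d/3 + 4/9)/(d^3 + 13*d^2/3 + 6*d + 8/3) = (d + 1/3)/(d^2 + 3*d + 2)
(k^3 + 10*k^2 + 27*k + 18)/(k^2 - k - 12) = (k^2 + 7*k + 6)/(k - 4)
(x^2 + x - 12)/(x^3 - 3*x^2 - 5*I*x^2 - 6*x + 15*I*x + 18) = (x + 4)/(x^2 - 5*I*x - 6)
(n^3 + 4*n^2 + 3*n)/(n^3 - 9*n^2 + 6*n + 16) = n*(n + 3)/(n^2 - 10*n + 16)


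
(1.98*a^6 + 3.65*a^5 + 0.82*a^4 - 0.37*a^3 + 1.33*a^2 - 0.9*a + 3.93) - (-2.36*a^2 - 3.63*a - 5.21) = 1.98*a^6 + 3.65*a^5 + 0.82*a^4 - 0.37*a^3 + 3.69*a^2 + 2.73*a + 9.14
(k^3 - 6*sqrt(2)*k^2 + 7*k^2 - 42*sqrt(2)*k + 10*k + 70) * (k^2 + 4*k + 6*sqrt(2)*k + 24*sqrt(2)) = k^5 + 11*k^4 - 34*k^3 - 682*k^2 + 60*sqrt(2)*k^2 - 1736*k + 660*sqrt(2)*k + 1680*sqrt(2)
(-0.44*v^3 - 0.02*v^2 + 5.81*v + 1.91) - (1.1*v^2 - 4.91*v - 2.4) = -0.44*v^3 - 1.12*v^2 + 10.72*v + 4.31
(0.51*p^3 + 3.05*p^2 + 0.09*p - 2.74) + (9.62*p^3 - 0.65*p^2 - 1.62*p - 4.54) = 10.13*p^3 + 2.4*p^2 - 1.53*p - 7.28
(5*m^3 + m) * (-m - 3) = -5*m^4 - 15*m^3 - m^2 - 3*m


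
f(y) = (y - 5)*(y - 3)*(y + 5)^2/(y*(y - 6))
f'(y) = (y - 5)*(y - 3)*(2*y + 10)/(y*(y - 6)) + (y - 5)*(y + 5)^2/(y*(y - 6)) + (y - 3)*(y + 5)^2/(y*(y - 6)) - (y - 5)*(y - 3)*(y + 5)^2/(y*(y - 6)^2) - (y - 5)*(y - 3)*(y + 5)^2/(y^2*(y - 6)) = 2*(y^5 - 8*y^4 - 12*y^3 + 145*y^2 - 375*y + 1125)/(y^2*(y^2 - 12*y + 36))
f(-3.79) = 2.36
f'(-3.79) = 4.14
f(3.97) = 9.97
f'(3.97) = 5.22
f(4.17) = 10.70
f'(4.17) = 1.87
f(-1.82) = 23.36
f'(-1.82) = 22.24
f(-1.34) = 37.47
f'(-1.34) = 39.00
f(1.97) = -19.10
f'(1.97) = 24.32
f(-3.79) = 2.36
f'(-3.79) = 4.14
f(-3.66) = 2.93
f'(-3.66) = 4.70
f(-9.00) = 19.91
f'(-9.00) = -9.50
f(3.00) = 0.00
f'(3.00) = 14.22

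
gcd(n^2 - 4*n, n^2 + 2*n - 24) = n - 4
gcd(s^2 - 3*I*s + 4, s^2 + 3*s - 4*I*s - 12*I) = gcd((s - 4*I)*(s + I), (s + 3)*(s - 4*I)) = s - 4*I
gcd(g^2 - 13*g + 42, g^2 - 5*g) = 1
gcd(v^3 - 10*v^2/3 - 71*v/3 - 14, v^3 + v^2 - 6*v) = v + 3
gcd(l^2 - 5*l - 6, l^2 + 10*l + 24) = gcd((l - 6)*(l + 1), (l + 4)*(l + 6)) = 1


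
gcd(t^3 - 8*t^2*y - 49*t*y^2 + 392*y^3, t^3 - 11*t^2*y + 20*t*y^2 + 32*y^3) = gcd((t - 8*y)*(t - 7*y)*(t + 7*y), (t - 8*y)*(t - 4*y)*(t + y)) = -t + 8*y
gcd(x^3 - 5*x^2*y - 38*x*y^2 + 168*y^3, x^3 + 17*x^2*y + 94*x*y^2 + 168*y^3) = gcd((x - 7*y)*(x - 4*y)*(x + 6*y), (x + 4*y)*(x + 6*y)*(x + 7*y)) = x + 6*y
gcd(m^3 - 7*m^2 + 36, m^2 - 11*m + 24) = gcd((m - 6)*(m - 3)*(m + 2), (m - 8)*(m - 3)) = m - 3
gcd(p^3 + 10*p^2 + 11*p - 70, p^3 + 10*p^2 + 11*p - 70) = p^3 + 10*p^2 + 11*p - 70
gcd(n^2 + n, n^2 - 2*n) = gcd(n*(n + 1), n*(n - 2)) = n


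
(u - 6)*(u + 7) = u^2 + u - 42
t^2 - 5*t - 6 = (t - 6)*(t + 1)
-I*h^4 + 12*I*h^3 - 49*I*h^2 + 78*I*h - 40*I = (h - 5)*(h - 4)*(h - 2)*(-I*h + I)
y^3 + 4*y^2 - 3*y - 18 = (y - 2)*(y + 3)^2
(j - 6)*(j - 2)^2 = j^3 - 10*j^2 + 28*j - 24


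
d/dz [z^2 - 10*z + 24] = 2*z - 10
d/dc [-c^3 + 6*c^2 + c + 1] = -3*c^2 + 12*c + 1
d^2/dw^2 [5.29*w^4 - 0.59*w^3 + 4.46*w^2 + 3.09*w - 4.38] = 63.48*w^2 - 3.54*w + 8.92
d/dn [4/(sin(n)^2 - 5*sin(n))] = 4*(5 - 2*sin(n))*cos(n)/((sin(n) - 5)^2*sin(n)^2)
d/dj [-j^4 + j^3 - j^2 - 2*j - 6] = -4*j^3 + 3*j^2 - 2*j - 2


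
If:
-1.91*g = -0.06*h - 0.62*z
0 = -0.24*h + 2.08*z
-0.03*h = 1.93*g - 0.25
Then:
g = 0.11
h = 1.53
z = 0.18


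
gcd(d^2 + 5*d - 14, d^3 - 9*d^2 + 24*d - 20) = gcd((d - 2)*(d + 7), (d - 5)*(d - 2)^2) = d - 2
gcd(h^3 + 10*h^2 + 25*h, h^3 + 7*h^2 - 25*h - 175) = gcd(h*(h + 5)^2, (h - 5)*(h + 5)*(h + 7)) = h + 5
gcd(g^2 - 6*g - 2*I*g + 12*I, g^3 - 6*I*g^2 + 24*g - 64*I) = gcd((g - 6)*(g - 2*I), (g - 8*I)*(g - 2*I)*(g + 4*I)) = g - 2*I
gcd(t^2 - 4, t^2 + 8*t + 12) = t + 2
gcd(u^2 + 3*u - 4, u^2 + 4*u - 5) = u - 1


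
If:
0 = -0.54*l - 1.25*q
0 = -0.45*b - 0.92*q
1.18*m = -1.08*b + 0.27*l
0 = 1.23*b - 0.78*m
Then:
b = 0.00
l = 0.00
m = 0.00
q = 0.00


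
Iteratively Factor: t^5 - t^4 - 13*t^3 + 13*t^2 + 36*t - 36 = (t - 2)*(t^4 + t^3 - 11*t^2 - 9*t + 18) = (t - 2)*(t + 3)*(t^3 - 2*t^2 - 5*t + 6) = (t - 2)*(t - 1)*(t + 3)*(t^2 - t - 6) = (t - 3)*(t - 2)*(t - 1)*(t + 3)*(t + 2)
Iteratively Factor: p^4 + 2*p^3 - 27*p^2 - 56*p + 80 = (p + 4)*(p^3 - 2*p^2 - 19*p + 20) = (p - 1)*(p + 4)*(p^2 - p - 20) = (p - 5)*(p - 1)*(p + 4)*(p + 4)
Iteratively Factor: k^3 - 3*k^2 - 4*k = (k - 4)*(k^2 + k) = k*(k - 4)*(k + 1)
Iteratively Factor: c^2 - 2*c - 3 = (c - 3)*(c + 1)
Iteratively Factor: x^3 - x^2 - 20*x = (x + 4)*(x^2 - 5*x) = x*(x + 4)*(x - 5)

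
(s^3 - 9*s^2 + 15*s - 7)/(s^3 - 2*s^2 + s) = (s - 7)/s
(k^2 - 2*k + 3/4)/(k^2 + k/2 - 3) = (k - 1/2)/(k + 2)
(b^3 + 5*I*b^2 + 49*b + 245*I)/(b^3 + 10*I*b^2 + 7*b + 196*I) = (b^2 - 2*I*b + 35)/(b^2 + 3*I*b + 28)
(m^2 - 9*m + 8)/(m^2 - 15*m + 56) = (m - 1)/(m - 7)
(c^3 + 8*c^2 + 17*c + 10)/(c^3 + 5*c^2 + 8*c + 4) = (c + 5)/(c + 2)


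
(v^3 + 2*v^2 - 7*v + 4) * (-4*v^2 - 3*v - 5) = -4*v^5 - 11*v^4 + 17*v^3 - 5*v^2 + 23*v - 20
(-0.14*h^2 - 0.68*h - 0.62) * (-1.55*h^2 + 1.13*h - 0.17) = 0.217*h^4 + 0.8958*h^3 + 0.2164*h^2 - 0.585*h + 0.1054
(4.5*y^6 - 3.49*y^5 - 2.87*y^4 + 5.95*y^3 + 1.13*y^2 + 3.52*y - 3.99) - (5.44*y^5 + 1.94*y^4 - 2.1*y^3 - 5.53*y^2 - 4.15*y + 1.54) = 4.5*y^6 - 8.93*y^5 - 4.81*y^4 + 8.05*y^3 + 6.66*y^2 + 7.67*y - 5.53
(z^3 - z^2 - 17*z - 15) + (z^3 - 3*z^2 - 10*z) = 2*z^3 - 4*z^2 - 27*z - 15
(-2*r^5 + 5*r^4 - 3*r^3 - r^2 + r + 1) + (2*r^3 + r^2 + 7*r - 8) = -2*r^5 + 5*r^4 - r^3 + 8*r - 7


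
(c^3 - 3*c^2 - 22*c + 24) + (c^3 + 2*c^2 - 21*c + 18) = 2*c^3 - c^2 - 43*c + 42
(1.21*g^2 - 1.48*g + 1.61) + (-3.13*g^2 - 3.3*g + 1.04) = -1.92*g^2 - 4.78*g + 2.65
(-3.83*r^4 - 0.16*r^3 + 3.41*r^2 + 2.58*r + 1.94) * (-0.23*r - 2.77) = 0.8809*r^5 + 10.6459*r^4 - 0.3411*r^3 - 10.0391*r^2 - 7.5928*r - 5.3738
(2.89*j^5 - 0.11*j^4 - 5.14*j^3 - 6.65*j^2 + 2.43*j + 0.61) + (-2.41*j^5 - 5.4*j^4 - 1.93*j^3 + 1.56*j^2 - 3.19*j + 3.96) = 0.48*j^5 - 5.51*j^4 - 7.07*j^3 - 5.09*j^2 - 0.76*j + 4.57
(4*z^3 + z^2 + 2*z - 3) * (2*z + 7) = 8*z^4 + 30*z^3 + 11*z^2 + 8*z - 21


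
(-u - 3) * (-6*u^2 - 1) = 6*u^3 + 18*u^2 + u + 3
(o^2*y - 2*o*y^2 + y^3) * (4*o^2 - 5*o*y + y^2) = 4*o^4*y - 13*o^3*y^2 + 15*o^2*y^3 - 7*o*y^4 + y^5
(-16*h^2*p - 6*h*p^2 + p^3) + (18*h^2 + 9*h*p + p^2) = -16*h^2*p + 18*h^2 - 6*h*p^2 + 9*h*p + p^3 + p^2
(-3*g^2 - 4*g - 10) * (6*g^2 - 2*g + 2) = -18*g^4 - 18*g^3 - 58*g^2 + 12*g - 20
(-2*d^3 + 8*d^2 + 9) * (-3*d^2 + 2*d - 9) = 6*d^5 - 28*d^4 + 34*d^3 - 99*d^2 + 18*d - 81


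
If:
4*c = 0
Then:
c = 0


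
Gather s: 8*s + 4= 8*s + 4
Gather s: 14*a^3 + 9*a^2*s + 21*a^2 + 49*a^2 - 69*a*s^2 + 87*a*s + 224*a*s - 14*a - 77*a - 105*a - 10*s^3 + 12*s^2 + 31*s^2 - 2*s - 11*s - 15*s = 14*a^3 + 70*a^2 - 196*a - 10*s^3 + s^2*(43 - 69*a) + s*(9*a^2 + 311*a - 28)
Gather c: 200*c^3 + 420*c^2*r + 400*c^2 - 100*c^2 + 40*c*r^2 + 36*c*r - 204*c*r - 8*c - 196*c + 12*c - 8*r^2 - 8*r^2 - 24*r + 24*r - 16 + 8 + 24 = 200*c^3 + c^2*(420*r + 300) + c*(40*r^2 - 168*r - 192) - 16*r^2 + 16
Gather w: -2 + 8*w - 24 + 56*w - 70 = 64*w - 96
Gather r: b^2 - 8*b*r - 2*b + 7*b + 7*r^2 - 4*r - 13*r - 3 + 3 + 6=b^2 + 5*b + 7*r^2 + r*(-8*b - 17) + 6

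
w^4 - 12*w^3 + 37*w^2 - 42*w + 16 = (w - 8)*(w - 2)*(w - 1)^2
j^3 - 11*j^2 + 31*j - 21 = (j - 7)*(j - 3)*(j - 1)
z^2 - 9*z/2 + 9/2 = (z - 3)*(z - 3/2)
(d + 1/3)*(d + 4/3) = d^2 + 5*d/3 + 4/9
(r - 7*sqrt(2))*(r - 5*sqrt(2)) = r^2 - 12*sqrt(2)*r + 70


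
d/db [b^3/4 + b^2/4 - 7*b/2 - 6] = 3*b^2/4 + b/2 - 7/2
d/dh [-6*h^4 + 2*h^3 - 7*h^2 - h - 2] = -24*h^3 + 6*h^2 - 14*h - 1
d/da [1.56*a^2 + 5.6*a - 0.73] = 3.12*a + 5.6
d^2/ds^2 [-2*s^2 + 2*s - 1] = -4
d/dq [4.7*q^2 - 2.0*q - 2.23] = 9.4*q - 2.0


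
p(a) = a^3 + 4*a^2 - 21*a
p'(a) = 3*a^2 + 8*a - 21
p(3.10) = 3.13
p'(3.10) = 32.63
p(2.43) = -13.06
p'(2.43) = 16.15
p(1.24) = -17.98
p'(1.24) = -6.47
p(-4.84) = 81.96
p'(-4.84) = 10.56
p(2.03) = -17.78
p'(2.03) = 7.60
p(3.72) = 28.71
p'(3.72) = 50.28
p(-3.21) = 75.55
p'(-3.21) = -15.77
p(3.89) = 37.70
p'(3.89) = 55.52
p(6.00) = 234.00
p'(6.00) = 135.00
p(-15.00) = -2160.00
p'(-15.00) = 534.00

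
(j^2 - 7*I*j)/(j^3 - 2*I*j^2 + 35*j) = 1/(j + 5*I)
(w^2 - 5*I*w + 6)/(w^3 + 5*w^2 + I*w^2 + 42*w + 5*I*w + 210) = (w + I)/(w^2 + w*(5 + 7*I) + 35*I)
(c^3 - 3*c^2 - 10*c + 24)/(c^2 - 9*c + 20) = (c^2 + c - 6)/(c - 5)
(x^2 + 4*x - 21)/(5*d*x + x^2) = (x^2 + 4*x - 21)/(x*(5*d + x))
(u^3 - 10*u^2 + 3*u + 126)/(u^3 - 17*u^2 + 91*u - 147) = (u^2 - 3*u - 18)/(u^2 - 10*u + 21)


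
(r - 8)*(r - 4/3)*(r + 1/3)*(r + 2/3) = r^4 - 25*r^3/3 + 14*r^2/9 + 232*r/27 + 64/27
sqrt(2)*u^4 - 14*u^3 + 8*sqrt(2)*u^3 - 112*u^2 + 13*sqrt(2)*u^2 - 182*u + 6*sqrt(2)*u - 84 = (u + 1)*(u + 6)*(u - 7*sqrt(2))*(sqrt(2)*u + sqrt(2))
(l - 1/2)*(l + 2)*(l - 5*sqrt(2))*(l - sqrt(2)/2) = l^4 - 11*sqrt(2)*l^3/2 + 3*l^3/2 - 33*sqrt(2)*l^2/4 + 4*l^2 + 15*l/2 + 11*sqrt(2)*l/2 - 5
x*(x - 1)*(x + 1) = x^3 - x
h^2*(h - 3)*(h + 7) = h^4 + 4*h^3 - 21*h^2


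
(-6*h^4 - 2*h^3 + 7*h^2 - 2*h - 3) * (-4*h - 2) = 24*h^5 + 20*h^4 - 24*h^3 - 6*h^2 + 16*h + 6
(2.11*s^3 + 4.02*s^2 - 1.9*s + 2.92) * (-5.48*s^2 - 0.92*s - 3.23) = -11.5628*s^5 - 23.9708*s^4 - 0.101699999999999*s^3 - 27.2382*s^2 + 3.4506*s - 9.4316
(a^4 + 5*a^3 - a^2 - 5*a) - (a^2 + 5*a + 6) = a^4 + 5*a^3 - 2*a^2 - 10*a - 6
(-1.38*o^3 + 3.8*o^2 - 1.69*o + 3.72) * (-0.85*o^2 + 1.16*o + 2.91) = 1.173*o^5 - 4.8308*o^4 + 1.8287*o^3 + 5.9356*o^2 - 0.6027*o + 10.8252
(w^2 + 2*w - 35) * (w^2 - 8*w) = w^4 - 6*w^3 - 51*w^2 + 280*w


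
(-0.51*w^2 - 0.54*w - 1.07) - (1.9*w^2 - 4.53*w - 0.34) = -2.41*w^2 + 3.99*w - 0.73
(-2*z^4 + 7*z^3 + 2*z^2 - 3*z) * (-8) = 16*z^4 - 56*z^3 - 16*z^2 + 24*z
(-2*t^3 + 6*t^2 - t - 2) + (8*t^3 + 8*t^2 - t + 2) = 6*t^3 + 14*t^2 - 2*t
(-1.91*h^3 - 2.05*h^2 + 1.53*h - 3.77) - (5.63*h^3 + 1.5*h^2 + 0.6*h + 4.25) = -7.54*h^3 - 3.55*h^2 + 0.93*h - 8.02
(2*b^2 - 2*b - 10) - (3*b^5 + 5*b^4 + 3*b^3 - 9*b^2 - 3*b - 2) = -3*b^5 - 5*b^4 - 3*b^3 + 11*b^2 + b - 8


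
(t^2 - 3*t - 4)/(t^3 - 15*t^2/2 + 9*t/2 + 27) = 2*(t^2 - 3*t - 4)/(2*t^3 - 15*t^2 + 9*t + 54)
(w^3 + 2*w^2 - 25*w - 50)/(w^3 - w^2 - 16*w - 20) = (w + 5)/(w + 2)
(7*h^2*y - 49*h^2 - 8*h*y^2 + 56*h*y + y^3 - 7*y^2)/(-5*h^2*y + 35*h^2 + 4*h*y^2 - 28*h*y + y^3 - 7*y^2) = (-7*h + y)/(5*h + y)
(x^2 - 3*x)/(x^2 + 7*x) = (x - 3)/(x + 7)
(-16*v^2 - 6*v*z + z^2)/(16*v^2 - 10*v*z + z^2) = (2*v + z)/(-2*v + z)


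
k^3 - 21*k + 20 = (k - 4)*(k - 1)*(k + 5)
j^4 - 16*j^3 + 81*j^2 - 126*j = j*(j - 7)*(j - 6)*(j - 3)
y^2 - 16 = (y - 4)*(y + 4)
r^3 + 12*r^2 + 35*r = r*(r + 5)*(r + 7)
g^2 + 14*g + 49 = (g + 7)^2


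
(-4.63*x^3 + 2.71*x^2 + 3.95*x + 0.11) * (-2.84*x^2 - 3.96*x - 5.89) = 13.1492*x^5 + 10.6384*x^4 + 5.3211*x^3 - 31.9163*x^2 - 23.7011*x - 0.6479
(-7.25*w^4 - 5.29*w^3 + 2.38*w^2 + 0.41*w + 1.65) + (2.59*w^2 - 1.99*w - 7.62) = -7.25*w^4 - 5.29*w^3 + 4.97*w^2 - 1.58*w - 5.97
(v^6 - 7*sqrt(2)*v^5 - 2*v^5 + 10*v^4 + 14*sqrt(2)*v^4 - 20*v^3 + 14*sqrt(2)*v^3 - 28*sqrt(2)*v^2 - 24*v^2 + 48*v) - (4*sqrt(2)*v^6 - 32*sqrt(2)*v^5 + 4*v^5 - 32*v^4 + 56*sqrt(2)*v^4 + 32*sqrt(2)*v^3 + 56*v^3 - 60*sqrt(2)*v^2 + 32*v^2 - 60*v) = -4*sqrt(2)*v^6 + v^6 - 6*v^5 + 25*sqrt(2)*v^5 - 42*sqrt(2)*v^4 + 42*v^4 - 76*v^3 - 18*sqrt(2)*v^3 - 56*v^2 + 32*sqrt(2)*v^2 + 108*v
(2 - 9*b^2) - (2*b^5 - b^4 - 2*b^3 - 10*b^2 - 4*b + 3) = -2*b^5 + b^4 + 2*b^3 + b^2 + 4*b - 1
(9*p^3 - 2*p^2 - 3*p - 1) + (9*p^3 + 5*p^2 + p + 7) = 18*p^3 + 3*p^2 - 2*p + 6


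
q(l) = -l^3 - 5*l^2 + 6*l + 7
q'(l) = -3*l^2 - 10*l + 6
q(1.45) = 2.14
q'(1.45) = -14.81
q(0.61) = 8.57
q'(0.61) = -1.22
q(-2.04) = -17.56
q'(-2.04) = 13.92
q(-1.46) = -9.31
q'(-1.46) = 14.21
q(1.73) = -2.76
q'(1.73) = -20.28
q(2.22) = -15.26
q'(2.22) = -30.99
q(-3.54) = -32.54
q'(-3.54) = 3.81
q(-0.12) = 6.21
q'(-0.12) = 7.16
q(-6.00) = 7.00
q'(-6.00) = -42.00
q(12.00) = -2369.00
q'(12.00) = -546.00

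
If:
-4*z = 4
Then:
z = -1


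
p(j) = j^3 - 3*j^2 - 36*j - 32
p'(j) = 3*j^2 - 6*j - 36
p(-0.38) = -18.81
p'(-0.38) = -33.29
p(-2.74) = 23.55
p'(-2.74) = 2.96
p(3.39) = -149.56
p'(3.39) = -21.86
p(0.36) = -45.30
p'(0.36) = -37.77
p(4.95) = -162.42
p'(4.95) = 7.81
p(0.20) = -39.31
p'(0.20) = -37.08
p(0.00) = -32.00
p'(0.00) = -36.00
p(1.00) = -70.00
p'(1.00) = -39.00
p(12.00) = 832.00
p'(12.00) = 324.00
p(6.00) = -140.00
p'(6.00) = 36.00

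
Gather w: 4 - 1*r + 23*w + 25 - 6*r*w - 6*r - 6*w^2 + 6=-7*r - 6*w^2 + w*(23 - 6*r) + 35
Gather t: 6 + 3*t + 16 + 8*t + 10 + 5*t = 16*t + 32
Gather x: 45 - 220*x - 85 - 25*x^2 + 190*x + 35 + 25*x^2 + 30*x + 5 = 0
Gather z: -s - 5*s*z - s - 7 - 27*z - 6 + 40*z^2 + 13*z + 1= -2*s + 40*z^2 + z*(-5*s - 14) - 12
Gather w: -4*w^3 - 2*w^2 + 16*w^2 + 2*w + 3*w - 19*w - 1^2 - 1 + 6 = -4*w^3 + 14*w^2 - 14*w + 4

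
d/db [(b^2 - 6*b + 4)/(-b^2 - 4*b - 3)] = 2*(-5*b^2 + b + 17)/(b^4 + 8*b^3 + 22*b^2 + 24*b + 9)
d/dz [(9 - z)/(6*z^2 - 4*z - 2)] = (3*z^2 - 54*z + 19)/(2*(9*z^4 - 12*z^3 - 2*z^2 + 4*z + 1))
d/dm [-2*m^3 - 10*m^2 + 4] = 2*m*(-3*m - 10)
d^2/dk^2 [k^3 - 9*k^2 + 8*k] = 6*k - 18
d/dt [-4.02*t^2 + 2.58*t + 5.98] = 2.58 - 8.04*t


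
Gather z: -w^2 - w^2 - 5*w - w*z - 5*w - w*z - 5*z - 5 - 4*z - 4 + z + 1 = -2*w^2 - 10*w + z*(-2*w - 8) - 8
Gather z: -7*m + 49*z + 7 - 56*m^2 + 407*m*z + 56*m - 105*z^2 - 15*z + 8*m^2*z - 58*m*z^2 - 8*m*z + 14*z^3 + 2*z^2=-56*m^2 + 49*m + 14*z^3 + z^2*(-58*m - 103) + z*(8*m^2 + 399*m + 34) + 7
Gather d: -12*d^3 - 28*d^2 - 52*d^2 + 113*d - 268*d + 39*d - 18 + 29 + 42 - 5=-12*d^3 - 80*d^2 - 116*d + 48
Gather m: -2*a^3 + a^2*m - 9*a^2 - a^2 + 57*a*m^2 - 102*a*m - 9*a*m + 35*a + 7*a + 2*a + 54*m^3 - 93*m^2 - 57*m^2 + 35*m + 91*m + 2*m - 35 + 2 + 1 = -2*a^3 - 10*a^2 + 44*a + 54*m^3 + m^2*(57*a - 150) + m*(a^2 - 111*a + 128) - 32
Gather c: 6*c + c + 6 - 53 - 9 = 7*c - 56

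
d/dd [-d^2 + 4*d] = 4 - 2*d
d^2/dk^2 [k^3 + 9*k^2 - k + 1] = 6*k + 18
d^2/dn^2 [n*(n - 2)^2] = 6*n - 8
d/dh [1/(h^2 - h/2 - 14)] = 2*(1 - 4*h)/(-2*h^2 + h + 28)^2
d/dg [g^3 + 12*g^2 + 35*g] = 3*g^2 + 24*g + 35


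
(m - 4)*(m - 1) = m^2 - 5*m + 4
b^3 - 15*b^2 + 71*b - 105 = (b - 7)*(b - 5)*(b - 3)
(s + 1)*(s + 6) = s^2 + 7*s + 6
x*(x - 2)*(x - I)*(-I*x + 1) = -I*x^4 + 2*I*x^3 - I*x^2 + 2*I*x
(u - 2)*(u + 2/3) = u^2 - 4*u/3 - 4/3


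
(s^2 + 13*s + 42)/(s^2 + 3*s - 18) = (s + 7)/(s - 3)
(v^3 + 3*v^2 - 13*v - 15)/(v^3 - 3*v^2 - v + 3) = (v + 5)/(v - 1)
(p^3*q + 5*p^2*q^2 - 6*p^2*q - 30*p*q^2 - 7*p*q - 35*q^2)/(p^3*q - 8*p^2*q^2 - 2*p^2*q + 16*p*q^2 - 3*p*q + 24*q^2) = (p^2 + 5*p*q - 7*p - 35*q)/(p^2 - 8*p*q - 3*p + 24*q)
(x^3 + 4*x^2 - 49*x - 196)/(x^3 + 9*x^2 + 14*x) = (x^2 - 3*x - 28)/(x*(x + 2))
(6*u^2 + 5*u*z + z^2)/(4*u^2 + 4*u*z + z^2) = (3*u + z)/(2*u + z)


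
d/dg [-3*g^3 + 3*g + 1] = 3 - 9*g^2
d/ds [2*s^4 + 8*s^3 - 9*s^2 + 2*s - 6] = 8*s^3 + 24*s^2 - 18*s + 2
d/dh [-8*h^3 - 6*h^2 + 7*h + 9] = -24*h^2 - 12*h + 7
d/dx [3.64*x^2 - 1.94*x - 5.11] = 7.28*x - 1.94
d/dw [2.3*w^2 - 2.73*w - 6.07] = 4.6*w - 2.73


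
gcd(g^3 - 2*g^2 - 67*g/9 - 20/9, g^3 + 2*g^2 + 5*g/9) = g^2 + 2*g + 5/9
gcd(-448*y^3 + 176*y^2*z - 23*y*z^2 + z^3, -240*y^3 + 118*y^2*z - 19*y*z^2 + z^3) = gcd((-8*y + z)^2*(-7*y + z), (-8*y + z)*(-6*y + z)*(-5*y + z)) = 8*y - z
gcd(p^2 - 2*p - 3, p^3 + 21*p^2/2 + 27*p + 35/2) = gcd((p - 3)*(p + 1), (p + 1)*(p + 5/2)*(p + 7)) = p + 1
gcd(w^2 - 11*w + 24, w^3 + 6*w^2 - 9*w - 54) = w - 3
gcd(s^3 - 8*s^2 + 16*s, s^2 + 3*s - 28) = s - 4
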